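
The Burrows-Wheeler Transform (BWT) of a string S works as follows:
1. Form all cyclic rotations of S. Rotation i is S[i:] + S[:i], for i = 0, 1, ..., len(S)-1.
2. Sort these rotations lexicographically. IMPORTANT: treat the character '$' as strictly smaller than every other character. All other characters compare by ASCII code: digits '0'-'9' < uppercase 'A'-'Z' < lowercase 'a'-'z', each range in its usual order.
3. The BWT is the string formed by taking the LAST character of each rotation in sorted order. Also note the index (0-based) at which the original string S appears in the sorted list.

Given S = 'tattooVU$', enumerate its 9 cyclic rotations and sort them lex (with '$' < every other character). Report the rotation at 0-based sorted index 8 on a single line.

Answer: ttooVU$ta

Derivation:
All 9 rotations (rotation i = S[i:]+S[:i]):
  rot[0] = tattooVU$
  rot[1] = attooVU$t
  rot[2] = ttooVU$ta
  rot[3] = tooVU$tat
  rot[4] = ooVU$tatt
  rot[5] = oVU$tatto
  rot[6] = VU$tattoo
  rot[7] = U$tattooV
  rot[8] = $tattooVU
Sorted (with $ < everything):
  sorted[0] = $tattooVU
  sorted[1] = U$tattooV
  sorted[2] = VU$tattoo
  sorted[3] = attooVU$t
  sorted[4] = oVU$tatto
  sorted[5] = ooVU$tatt
  sorted[6] = tattooVU$
  sorted[7] = tooVU$tat
  sorted[8] = ttooVU$ta
sorted[8] = ttooVU$ta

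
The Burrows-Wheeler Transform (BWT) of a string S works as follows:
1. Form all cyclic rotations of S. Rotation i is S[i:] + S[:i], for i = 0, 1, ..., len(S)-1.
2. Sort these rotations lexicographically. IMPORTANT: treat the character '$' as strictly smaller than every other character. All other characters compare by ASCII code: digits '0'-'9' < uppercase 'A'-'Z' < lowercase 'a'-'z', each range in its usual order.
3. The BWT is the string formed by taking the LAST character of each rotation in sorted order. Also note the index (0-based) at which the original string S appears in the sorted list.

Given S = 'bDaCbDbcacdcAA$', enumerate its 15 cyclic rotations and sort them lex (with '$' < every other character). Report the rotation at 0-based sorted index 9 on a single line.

All 15 rotations (rotation i = S[i:]+S[:i]):
  rot[0] = bDaCbDbcacdcAA$
  rot[1] = DaCbDbcacdcAA$b
  rot[2] = aCbDbcacdcAA$bD
  rot[3] = CbDbcacdcAA$bDa
  rot[4] = bDbcacdcAA$bDaC
  rot[5] = DbcacdcAA$bDaCb
  rot[6] = bcacdcAA$bDaCbD
  rot[7] = cacdcAA$bDaCbDb
  rot[8] = acdcAA$bDaCbDbc
  rot[9] = cdcAA$bDaCbDbca
  rot[10] = dcAA$bDaCbDbcac
  rot[11] = cAA$bDaCbDbcacd
  rot[12] = AA$bDaCbDbcacdc
  rot[13] = A$bDaCbDbcacdcA
  rot[14] = $bDaCbDbcacdcAA
Sorted (with $ < everything):
  sorted[0] = $bDaCbDbcacdcAA
  sorted[1] = A$bDaCbDbcacdcA
  sorted[2] = AA$bDaCbDbcacdc
  sorted[3] = CbDbcacdcAA$bDa
  sorted[4] = DaCbDbcacdcAA$b
  sorted[5] = DbcacdcAA$bDaCb
  sorted[6] = aCbDbcacdcAA$bD
  sorted[7] = acdcAA$bDaCbDbc
  sorted[8] = bDaCbDbcacdcAA$
  sorted[9] = bDbcacdcAA$bDaC
  sorted[10] = bcacdcAA$bDaCbD
  sorted[11] = cAA$bDaCbDbcacd
  sorted[12] = cacdcAA$bDaCbDb
  sorted[13] = cdcAA$bDaCbDbca
  sorted[14] = dcAA$bDaCbDbcac
sorted[9] = bDbcacdcAA$bDaC

Answer: bDbcacdcAA$bDaC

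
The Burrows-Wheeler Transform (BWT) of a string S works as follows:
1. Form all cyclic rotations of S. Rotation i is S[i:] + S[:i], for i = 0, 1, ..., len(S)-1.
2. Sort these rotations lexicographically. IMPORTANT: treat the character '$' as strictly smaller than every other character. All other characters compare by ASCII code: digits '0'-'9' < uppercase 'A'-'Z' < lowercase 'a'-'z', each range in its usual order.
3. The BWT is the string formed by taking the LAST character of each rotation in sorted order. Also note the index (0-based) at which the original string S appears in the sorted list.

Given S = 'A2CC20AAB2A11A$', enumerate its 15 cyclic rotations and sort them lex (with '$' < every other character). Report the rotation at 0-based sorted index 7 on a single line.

All 15 rotations (rotation i = S[i:]+S[:i]):
  rot[0] = A2CC20AAB2A11A$
  rot[1] = 2CC20AAB2A11A$A
  rot[2] = CC20AAB2A11A$A2
  rot[3] = C20AAB2A11A$A2C
  rot[4] = 20AAB2A11A$A2CC
  rot[5] = 0AAB2A11A$A2CC2
  rot[6] = AAB2A11A$A2CC20
  rot[7] = AB2A11A$A2CC20A
  rot[8] = B2A11A$A2CC20AA
  rot[9] = 2A11A$A2CC20AAB
  rot[10] = A11A$A2CC20AAB2
  rot[11] = 11A$A2CC20AAB2A
  rot[12] = 1A$A2CC20AAB2A1
  rot[13] = A$A2CC20AAB2A11
  rot[14] = $A2CC20AAB2A11A
Sorted (with $ < everything):
  sorted[0] = $A2CC20AAB2A11A
  sorted[1] = 0AAB2A11A$A2CC2
  sorted[2] = 11A$A2CC20AAB2A
  sorted[3] = 1A$A2CC20AAB2A1
  sorted[4] = 20AAB2A11A$A2CC
  sorted[5] = 2A11A$A2CC20AAB
  sorted[6] = 2CC20AAB2A11A$A
  sorted[7] = A$A2CC20AAB2A11
  sorted[8] = A11A$A2CC20AAB2
  sorted[9] = A2CC20AAB2A11A$
  sorted[10] = AAB2A11A$A2CC20
  sorted[11] = AB2A11A$A2CC20A
  sorted[12] = B2A11A$A2CC20AA
  sorted[13] = C20AAB2A11A$A2C
  sorted[14] = CC20AAB2A11A$A2
sorted[7] = A$A2CC20AAB2A11

Answer: A$A2CC20AAB2A11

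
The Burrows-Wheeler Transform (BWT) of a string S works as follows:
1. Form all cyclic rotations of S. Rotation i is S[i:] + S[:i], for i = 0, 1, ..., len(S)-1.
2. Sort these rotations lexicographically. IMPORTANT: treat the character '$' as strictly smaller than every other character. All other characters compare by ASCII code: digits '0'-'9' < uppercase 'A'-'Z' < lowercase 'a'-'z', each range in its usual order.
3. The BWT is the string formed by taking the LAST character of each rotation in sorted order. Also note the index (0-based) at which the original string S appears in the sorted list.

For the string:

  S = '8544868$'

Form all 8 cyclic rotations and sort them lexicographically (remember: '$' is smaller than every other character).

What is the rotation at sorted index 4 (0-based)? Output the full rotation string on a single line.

Answer: 68$85448

Derivation:
All 8 rotations (rotation i = S[i:]+S[:i]):
  rot[0] = 8544868$
  rot[1] = 544868$8
  rot[2] = 44868$85
  rot[3] = 4868$854
  rot[4] = 868$8544
  rot[5] = 68$85448
  rot[6] = 8$854486
  rot[7] = $8544868
Sorted (with $ < everything):
  sorted[0] = $8544868
  sorted[1] = 44868$85
  sorted[2] = 4868$854
  sorted[3] = 544868$8
  sorted[4] = 68$85448
  sorted[5] = 8$854486
  sorted[6] = 8544868$
  sorted[7] = 868$8544
sorted[4] = 68$85448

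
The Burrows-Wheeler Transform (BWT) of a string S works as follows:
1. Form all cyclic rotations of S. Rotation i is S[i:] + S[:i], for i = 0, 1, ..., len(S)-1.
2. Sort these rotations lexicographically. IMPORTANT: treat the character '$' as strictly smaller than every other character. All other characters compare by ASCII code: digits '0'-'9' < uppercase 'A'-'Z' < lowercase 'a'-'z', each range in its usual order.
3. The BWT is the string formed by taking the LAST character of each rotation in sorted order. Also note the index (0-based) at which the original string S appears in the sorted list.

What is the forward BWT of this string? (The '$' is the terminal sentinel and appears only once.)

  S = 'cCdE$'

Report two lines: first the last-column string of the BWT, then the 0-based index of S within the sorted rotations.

All 5 rotations (rotation i = S[i:]+S[:i]):
  rot[0] = cCdE$
  rot[1] = CdE$c
  rot[2] = dE$cC
  rot[3] = E$cCd
  rot[4] = $cCdE
Sorted (with $ < everything):
  sorted[0] = $cCdE  (last char: 'E')
  sorted[1] = CdE$c  (last char: 'c')
  sorted[2] = E$cCd  (last char: 'd')
  sorted[3] = cCdE$  (last char: '$')
  sorted[4] = dE$cC  (last char: 'C')
Last column: Ecd$C
Original string S is at sorted index 3

Answer: Ecd$C
3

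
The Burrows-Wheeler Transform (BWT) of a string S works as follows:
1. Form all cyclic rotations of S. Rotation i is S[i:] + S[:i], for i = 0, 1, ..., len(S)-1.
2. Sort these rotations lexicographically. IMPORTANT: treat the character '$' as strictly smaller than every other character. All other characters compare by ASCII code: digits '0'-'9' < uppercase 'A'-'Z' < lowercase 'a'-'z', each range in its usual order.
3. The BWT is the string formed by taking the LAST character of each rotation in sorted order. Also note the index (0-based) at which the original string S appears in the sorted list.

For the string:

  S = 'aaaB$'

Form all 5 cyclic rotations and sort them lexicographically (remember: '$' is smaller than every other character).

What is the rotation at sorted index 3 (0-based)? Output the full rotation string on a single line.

Answer: aaB$a

Derivation:
All 5 rotations (rotation i = S[i:]+S[:i]):
  rot[0] = aaaB$
  rot[1] = aaB$a
  rot[2] = aB$aa
  rot[3] = B$aaa
  rot[4] = $aaaB
Sorted (with $ < everything):
  sorted[0] = $aaaB
  sorted[1] = B$aaa
  sorted[2] = aB$aa
  sorted[3] = aaB$a
  sorted[4] = aaaB$
sorted[3] = aaB$a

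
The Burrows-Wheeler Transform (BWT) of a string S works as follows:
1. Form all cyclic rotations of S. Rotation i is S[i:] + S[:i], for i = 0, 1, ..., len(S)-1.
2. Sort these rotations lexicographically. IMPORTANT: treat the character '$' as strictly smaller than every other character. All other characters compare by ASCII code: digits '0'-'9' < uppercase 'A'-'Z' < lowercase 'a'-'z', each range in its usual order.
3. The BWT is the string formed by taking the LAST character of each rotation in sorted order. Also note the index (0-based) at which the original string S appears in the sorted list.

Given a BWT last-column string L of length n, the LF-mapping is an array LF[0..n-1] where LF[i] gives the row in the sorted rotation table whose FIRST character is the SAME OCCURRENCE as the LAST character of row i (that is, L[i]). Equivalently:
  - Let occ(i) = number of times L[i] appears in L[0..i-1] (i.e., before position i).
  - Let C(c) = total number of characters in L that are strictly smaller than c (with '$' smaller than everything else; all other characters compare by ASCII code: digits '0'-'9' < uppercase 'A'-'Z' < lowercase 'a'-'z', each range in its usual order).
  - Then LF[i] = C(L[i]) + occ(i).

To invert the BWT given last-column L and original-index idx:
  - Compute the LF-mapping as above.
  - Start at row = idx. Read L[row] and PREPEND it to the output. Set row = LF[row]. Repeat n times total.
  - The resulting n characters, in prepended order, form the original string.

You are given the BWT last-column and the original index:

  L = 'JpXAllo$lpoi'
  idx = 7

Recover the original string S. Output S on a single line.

Answer: lollipopAXJ$

Derivation:
LF mapping: 2 10 3 1 5 6 8 0 7 11 9 4
Walk LF starting at row 7, prepending L[row]:
  step 1: row=7, L[7]='$', prepend. Next row=LF[7]=0
  step 2: row=0, L[0]='J', prepend. Next row=LF[0]=2
  step 3: row=2, L[2]='X', prepend. Next row=LF[2]=3
  step 4: row=3, L[3]='A', prepend. Next row=LF[3]=1
  step 5: row=1, L[1]='p', prepend. Next row=LF[1]=10
  step 6: row=10, L[10]='o', prepend. Next row=LF[10]=9
  step 7: row=9, L[9]='p', prepend. Next row=LF[9]=11
  step 8: row=11, L[11]='i', prepend. Next row=LF[11]=4
  step 9: row=4, L[4]='l', prepend. Next row=LF[4]=5
  step 10: row=5, L[5]='l', prepend. Next row=LF[5]=6
  step 11: row=6, L[6]='o', prepend. Next row=LF[6]=8
  step 12: row=8, L[8]='l', prepend. Next row=LF[8]=7
Reversed output: lollipopAXJ$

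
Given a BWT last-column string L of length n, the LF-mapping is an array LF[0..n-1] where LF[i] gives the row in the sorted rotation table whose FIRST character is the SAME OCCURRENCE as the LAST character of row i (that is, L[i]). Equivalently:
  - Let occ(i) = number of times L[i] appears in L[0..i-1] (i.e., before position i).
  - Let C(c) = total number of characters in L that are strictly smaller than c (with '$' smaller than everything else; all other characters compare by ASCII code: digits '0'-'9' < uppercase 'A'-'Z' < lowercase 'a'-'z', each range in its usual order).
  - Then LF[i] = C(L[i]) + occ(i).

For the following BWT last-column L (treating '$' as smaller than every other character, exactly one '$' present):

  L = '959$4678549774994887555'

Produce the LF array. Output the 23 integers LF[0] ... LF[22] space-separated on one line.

Answer: 18 5 19 0 1 10 11 15 6 2 20 12 13 3 21 22 4 16 17 14 7 8 9

Derivation:
Char counts: '$':1, '4':4, '5':5, '6':1, '7':4, '8':3, '9':5
C (first-col start): C('$')=0, C('4')=1, C('5')=5, C('6')=10, C('7')=11, C('8')=15, C('9')=18
L[0]='9': occ=0, LF[0]=C('9')+0=18+0=18
L[1]='5': occ=0, LF[1]=C('5')+0=5+0=5
L[2]='9': occ=1, LF[2]=C('9')+1=18+1=19
L[3]='$': occ=0, LF[3]=C('$')+0=0+0=0
L[4]='4': occ=0, LF[4]=C('4')+0=1+0=1
L[5]='6': occ=0, LF[5]=C('6')+0=10+0=10
L[6]='7': occ=0, LF[6]=C('7')+0=11+0=11
L[7]='8': occ=0, LF[7]=C('8')+0=15+0=15
L[8]='5': occ=1, LF[8]=C('5')+1=5+1=6
L[9]='4': occ=1, LF[9]=C('4')+1=1+1=2
L[10]='9': occ=2, LF[10]=C('9')+2=18+2=20
L[11]='7': occ=1, LF[11]=C('7')+1=11+1=12
L[12]='7': occ=2, LF[12]=C('7')+2=11+2=13
L[13]='4': occ=2, LF[13]=C('4')+2=1+2=3
L[14]='9': occ=3, LF[14]=C('9')+3=18+3=21
L[15]='9': occ=4, LF[15]=C('9')+4=18+4=22
L[16]='4': occ=3, LF[16]=C('4')+3=1+3=4
L[17]='8': occ=1, LF[17]=C('8')+1=15+1=16
L[18]='8': occ=2, LF[18]=C('8')+2=15+2=17
L[19]='7': occ=3, LF[19]=C('7')+3=11+3=14
L[20]='5': occ=2, LF[20]=C('5')+2=5+2=7
L[21]='5': occ=3, LF[21]=C('5')+3=5+3=8
L[22]='5': occ=4, LF[22]=C('5')+4=5+4=9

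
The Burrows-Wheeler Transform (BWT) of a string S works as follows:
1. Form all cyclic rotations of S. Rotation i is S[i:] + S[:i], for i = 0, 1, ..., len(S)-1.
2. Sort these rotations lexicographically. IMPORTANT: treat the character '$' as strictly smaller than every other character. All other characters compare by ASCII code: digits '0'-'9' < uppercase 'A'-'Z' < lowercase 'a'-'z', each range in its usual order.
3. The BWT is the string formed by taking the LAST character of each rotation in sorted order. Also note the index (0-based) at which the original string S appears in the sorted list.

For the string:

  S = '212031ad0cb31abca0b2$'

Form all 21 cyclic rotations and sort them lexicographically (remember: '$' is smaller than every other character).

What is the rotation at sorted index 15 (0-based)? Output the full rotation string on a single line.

Answer: b2$212031ad0cb31abca0

Derivation:
All 21 rotations (rotation i = S[i:]+S[:i]):
  rot[0] = 212031ad0cb31abca0b2$
  rot[1] = 12031ad0cb31abca0b2$2
  rot[2] = 2031ad0cb31abca0b2$21
  rot[3] = 031ad0cb31abca0b2$212
  rot[4] = 31ad0cb31abca0b2$2120
  rot[5] = 1ad0cb31abca0b2$21203
  rot[6] = ad0cb31abca0b2$212031
  rot[7] = d0cb31abca0b2$212031a
  rot[8] = 0cb31abca0b2$212031ad
  rot[9] = cb31abca0b2$212031ad0
  rot[10] = b31abca0b2$212031ad0c
  rot[11] = 31abca0b2$212031ad0cb
  rot[12] = 1abca0b2$212031ad0cb3
  rot[13] = abca0b2$212031ad0cb31
  rot[14] = bca0b2$212031ad0cb31a
  rot[15] = ca0b2$212031ad0cb31ab
  rot[16] = a0b2$212031ad0cb31abc
  rot[17] = 0b2$212031ad0cb31abca
  rot[18] = b2$212031ad0cb31abca0
  rot[19] = 2$212031ad0cb31abca0b
  rot[20] = $212031ad0cb31abca0b2
Sorted (with $ < everything):
  sorted[0] = $212031ad0cb31abca0b2
  sorted[1] = 031ad0cb31abca0b2$212
  sorted[2] = 0b2$212031ad0cb31abca
  sorted[3] = 0cb31abca0b2$212031ad
  sorted[4] = 12031ad0cb31abca0b2$2
  sorted[5] = 1abca0b2$212031ad0cb3
  sorted[6] = 1ad0cb31abca0b2$21203
  sorted[7] = 2$212031ad0cb31abca0b
  sorted[8] = 2031ad0cb31abca0b2$21
  sorted[9] = 212031ad0cb31abca0b2$
  sorted[10] = 31abca0b2$212031ad0cb
  sorted[11] = 31ad0cb31abca0b2$2120
  sorted[12] = a0b2$212031ad0cb31abc
  sorted[13] = abca0b2$212031ad0cb31
  sorted[14] = ad0cb31abca0b2$212031
  sorted[15] = b2$212031ad0cb31abca0
  sorted[16] = b31abca0b2$212031ad0c
  sorted[17] = bca0b2$212031ad0cb31a
  sorted[18] = ca0b2$212031ad0cb31ab
  sorted[19] = cb31abca0b2$212031ad0
  sorted[20] = d0cb31abca0b2$212031a
sorted[15] = b2$212031ad0cb31abca0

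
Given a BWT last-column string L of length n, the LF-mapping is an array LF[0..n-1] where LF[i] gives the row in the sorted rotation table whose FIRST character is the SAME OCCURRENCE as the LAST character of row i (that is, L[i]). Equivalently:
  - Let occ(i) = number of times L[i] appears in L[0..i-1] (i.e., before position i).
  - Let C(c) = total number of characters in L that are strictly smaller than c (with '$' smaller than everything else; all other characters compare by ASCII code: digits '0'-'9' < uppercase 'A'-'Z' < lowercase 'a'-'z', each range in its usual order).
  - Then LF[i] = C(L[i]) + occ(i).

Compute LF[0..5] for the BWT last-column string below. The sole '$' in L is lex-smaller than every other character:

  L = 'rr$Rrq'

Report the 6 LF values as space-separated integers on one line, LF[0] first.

Char counts: '$':1, 'R':1, 'q':1, 'r':3
C (first-col start): C('$')=0, C('R')=1, C('q')=2, C('r')=3
L[0]='r': occ=0, LF[0]=C('r')+0=3+0=3
L[1]='r': occ=1, LF[1]=C('r')+1=3+1=4
L[2]='$': occ=0, LF[2]=C('$')+0=0+0=0
L[3]='R': occ=0, LF[3]=C('R')+0=1+0=1
L[4]='r': occ=2, LF[4]=C('r')+2=3+2=5
L[5]='q': occ=0, LF[5]=C('q')+0=2+0=2

Answer: 3 4 0 1 5 2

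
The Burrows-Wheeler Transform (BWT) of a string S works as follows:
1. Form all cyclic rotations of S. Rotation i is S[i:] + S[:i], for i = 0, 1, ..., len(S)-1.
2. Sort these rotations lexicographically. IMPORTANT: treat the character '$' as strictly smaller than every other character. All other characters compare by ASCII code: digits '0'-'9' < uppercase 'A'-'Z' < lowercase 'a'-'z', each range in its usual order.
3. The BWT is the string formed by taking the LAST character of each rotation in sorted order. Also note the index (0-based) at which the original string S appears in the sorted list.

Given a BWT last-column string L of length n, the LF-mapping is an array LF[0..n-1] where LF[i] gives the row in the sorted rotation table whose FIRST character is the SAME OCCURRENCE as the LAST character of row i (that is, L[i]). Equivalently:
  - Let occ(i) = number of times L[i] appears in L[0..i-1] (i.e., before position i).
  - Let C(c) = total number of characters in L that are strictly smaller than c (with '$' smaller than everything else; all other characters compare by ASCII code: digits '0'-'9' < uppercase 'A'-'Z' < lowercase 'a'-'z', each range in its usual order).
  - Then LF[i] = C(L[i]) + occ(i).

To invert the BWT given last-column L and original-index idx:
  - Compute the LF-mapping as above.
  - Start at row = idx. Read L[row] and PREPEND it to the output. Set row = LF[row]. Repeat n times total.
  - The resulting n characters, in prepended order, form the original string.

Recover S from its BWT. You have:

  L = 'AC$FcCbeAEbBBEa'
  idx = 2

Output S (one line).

Answer: AEcBbaeEFBbCCA$

Derivation:
LF mapping: 1 5 0 9 13 6 11 14 2 7 12 3 4 8 10
Walk LF starting at row 2, prepending L[row]:
  step 1: row=2, L[2]='$', prepend. Next row=LF[2]=0
  step 2: row=0, L[0]='A', prepend. Next row=LF[0]=1
  step 3: row=1, L[1]='C', prepend. Next row=LF[1]=5
  step 4: row=5, L[5]='C', prepend. Next row=LF[5]=6
  step 5: row=6, L[6]='b', prepend. Next row=LF[6]=11
  step 6: row=11, L[11]='B', prepend. Next row=LF[11]=3
  step 7: row=3, L[3]='F', prepend. Next row=LF[3]=9
  step 8: row=9, L[9]='E', prepend. Next row=LF[9]=7
  step 9: row=7, L[7]='e', prepend. Next row=LF[7]=14
  step 10: row=14, L[14]='a', prepend. Next row=LF[14]=10
  step 11: row=10, L[10]='b', prepend. Next row=LF[10]=12
  step 12: row=12, L[12]='B', prepend. Next row=LF[12]=4
  step 13: row=4, L[4]='c', prepend. Next row=LF[4]=13
  step 14: row=13, L[13]='E', prepend. Next row=LF[13]=8
  step 15: row=8, L[8]='A', prepend. Next row=LF[8]=2
Reversed output: AEcBbaeEFBbCCA$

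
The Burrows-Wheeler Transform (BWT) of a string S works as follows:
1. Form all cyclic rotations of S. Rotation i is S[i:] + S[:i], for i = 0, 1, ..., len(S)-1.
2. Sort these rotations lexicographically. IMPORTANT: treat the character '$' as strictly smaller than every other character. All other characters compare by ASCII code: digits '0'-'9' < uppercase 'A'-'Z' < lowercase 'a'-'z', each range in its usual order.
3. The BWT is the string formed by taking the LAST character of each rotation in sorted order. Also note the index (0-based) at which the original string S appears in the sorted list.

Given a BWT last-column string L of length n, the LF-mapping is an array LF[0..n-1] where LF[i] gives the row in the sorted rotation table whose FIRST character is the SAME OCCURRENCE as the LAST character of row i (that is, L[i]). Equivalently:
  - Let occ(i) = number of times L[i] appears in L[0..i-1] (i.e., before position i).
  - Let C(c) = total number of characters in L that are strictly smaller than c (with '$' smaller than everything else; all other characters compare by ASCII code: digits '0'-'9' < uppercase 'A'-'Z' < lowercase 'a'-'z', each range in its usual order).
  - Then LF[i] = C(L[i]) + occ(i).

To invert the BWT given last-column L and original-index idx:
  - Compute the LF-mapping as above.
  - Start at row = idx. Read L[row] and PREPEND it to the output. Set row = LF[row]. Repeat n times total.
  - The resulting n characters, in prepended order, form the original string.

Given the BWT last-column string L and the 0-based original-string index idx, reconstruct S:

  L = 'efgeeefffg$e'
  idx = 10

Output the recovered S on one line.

Answer: geeeegffffe$

Derivation:
LF mapping: 1 6 10 2 3 4 7 8 9 11 0 5
Walk LF starting at row 10, prepending L[row]:
  step 1: row=10, L[10]='$', prepend. Next row=LF[10]=0
  step 2: row=0, L[0]='e', prepend. Next row=LF[0]=1
  step 3: row=1, L[1]='f', prepend. Next row=LF[1]=6
  step 4: row=6, L[6]='f', prepend. Next row=LF[6]=7
  step 5: row=7, L[7]='f', prepend. Next row=LF[7]=8
  step 6: row=8, L[8]='f', prepend. Next row=LF[8]=9
  step 7: row=9, L[9]='g', prepend. Next row=LF[9]=11
  step 8: row=11, L[11]='e', prepend. Next row=LF[11]=5
  step 9: row=5, L[5]='e', prepend. Next row=LF[5]=4
  step 10: row=4, L[4]='e', prepend. Next row=LF[4]=3
  step 11: row=3, L[3]='e', prepend. Next row=LF[3]=2
  step 12: row=2, L[2]='g', prepend. Next row=LF[2]=10
Reversed output: geeeegffffe$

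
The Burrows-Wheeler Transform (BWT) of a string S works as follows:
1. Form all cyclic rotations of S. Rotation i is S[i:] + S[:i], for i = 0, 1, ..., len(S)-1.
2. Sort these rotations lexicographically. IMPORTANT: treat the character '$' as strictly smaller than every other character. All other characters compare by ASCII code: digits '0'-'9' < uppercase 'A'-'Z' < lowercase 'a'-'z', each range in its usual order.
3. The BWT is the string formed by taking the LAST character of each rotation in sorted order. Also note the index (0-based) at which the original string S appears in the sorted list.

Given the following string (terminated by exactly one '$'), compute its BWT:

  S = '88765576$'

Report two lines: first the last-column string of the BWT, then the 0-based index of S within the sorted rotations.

All 9 rotations (rotation i = S[i:]+S[:i]):
  rot[0] = 88765576$
  rot[1] = 8765576$8
  rot[2] = 765576$88
  rot[3] = 65576$887
  rot[4] = 5576$8876
  rot[5] = 576$88765
  rot[6] = 76$887655
  rot[7] = 6$8876557
  rot[8] = $88765576
Sorted (with $ < everything):
  sorted[0] = $88765576  (last char: '6')
  sorted[1] = 5576$8876  (last char: '6')
  sorted[2] = 576$88765  (last char: '5')
  sorted[3] = 6$8876557  (last char: '7')
  sorted[4] = 65576$887  (last char: '7')
  sorted[5] = 76$887655  (last char: '5')
  sorted[6] = 765576$88  (last char: '8')
  sorted[7] = 8765576$8  (last char: '8')
  sorted[8] = 88765576$  (last char: '$')
Last column: 66577588$
Original string S is at sorted index 8

Answer: 66577588$
8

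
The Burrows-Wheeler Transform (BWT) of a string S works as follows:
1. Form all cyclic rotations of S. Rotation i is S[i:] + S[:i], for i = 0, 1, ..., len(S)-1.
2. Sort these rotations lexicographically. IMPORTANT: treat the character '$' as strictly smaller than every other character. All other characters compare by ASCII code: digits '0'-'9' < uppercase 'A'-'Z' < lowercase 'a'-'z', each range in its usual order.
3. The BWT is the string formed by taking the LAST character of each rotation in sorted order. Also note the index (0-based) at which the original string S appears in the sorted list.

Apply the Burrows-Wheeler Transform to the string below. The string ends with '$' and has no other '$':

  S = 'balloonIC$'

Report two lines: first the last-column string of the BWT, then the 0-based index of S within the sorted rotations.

Answer: CInb$alool
4

Derivation:
All 10 rotations (rotation i = S[i:]+S[:i]):
  rot[0] = balloonIC$
  rot[1] = alloonIC$b
  rot[2] = lloonIC$ba
  rot[3] = loonIC$bal
  rot[4] = oonIC$ball
  rot[5] = onIC$ballo
  rot[6] = nIC$balloo
  rot[7] = IC$balloon
  rot[8] = C$balloonI
  rot[9] = $balloonIC
Sorted (with $ < everything):
  sorted[0] = $balloonIC  (last char: 'C')
  sorted[1] = C$balloonI  (last char: 'I')
  sorted[2] = IC$balloon  (last char: 'n')
  sorted[3] = alloonIC$b  (last char: 'b')
  sorted[4] = balloonIC$  (last char: '$')
  sorted[5] = lloonIC$ba  (last char: 'a')
  sorted[6] = loonIC$bal  (last char: 'l')
  sorted[7] = nIC$balloo  (last char: 'o')
  sorted[8] = onIC$ballo  (last char: 'o')
  sorted[9] = oonIC$ball  (last char: 'l')
Last column: CInb$alool
Original string S is at sorted index 4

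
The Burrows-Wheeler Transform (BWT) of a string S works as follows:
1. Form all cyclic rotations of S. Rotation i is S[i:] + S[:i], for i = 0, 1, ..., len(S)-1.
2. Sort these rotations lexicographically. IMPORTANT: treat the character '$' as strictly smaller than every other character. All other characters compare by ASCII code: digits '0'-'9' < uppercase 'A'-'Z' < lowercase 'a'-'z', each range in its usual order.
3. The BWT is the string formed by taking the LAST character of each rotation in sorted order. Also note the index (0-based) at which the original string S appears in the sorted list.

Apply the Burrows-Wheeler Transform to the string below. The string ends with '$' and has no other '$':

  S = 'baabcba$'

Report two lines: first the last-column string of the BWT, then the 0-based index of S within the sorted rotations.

Answer: abbac$ab
5

Derivation:
All 8 rotations (rotation i = S[i:]+S[:i]):
  rot[0] = baabcba$
  rot[1] = aabcba$b
  rot[2] = abcba$ba
  rot[3] = bcba$baa
  rot[4] = cba$baab
  rot[5] = ba$baabc
  rot[6] = a$baabcb
  rot[7] = $baabcba
Sorted (with $ < everything):
  sorted[0] = $baabcba  (last char: 'a')
  sorted[1] = a$baabcb  (last char: 'b')
  sorted[2] = aabcba$b  (last char: 'b')
  sorted[3] = abcba$ba  (last char: 'a')
  sorted[4] = ba$baabc  (last char: 'c')
  sorted[5] = baabcba$  (last char: '$')
  sorted[6] = bcba$baa  (last char: 'a')
  sorted[7] = cba$baab  (last char: 'b')
Last column: abbac$ab
Original string S is at sorted index 5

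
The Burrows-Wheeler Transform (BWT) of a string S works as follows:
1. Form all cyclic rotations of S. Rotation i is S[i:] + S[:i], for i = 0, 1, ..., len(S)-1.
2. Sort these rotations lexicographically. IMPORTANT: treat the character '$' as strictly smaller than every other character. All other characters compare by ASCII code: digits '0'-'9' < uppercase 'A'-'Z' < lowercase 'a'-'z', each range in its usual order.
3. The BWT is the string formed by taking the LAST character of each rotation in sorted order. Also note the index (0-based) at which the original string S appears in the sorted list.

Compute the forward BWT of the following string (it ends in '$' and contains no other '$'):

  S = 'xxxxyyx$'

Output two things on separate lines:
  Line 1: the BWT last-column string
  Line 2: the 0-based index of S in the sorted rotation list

Answer: xy$xxxyx
2

Derivation:
All 8 rotations (rotation i = S[i:]+S[:i]):
  rot[0] = xxxxyyx$
  rot[1] = xxxyyx$x
  rot[2] = xxyyx$xx
  rot[3] = xyyx$xxx
  rot[4] = yyx$xxxx
  rot[5] = yx$xxxxy
  rot[6] = x$xxxxyy
  rot[7] = $xxxxyyx
Sorted (with $ < everything):
  sorted[0] = $xxxxyyx  (last char: 'x')
  sorted[1] = x$xxxxyy  (last char: 'y')
  sorted[2] = xxxxyyx$  (last char: '$')
  sorted[3] = xxxyyx$x  (last char: 'x')
  sorted[4] = xxyyx$xx  (last char: 'x')
  sorted[5] = xyyx$xxx  (last char: 'x')
  sorted[6] = yx$xxxxy  (last char: 'y')
  sorted[7] = yyx$xxxx  (last char: 'x')
Last column: xy$xxxyx
Original string S is at sorted index 2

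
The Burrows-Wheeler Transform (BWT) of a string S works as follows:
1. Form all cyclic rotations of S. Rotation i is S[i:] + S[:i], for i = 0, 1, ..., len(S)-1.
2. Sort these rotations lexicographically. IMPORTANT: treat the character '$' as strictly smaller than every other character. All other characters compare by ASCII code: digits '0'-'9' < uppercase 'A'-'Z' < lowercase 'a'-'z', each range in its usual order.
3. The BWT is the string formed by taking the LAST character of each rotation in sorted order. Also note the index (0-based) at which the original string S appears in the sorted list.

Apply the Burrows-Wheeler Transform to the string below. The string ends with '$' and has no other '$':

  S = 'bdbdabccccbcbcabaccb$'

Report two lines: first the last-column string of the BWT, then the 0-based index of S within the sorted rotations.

Answer: bcdbcaccad$bcbcaccbbb
10

Derivation:
All 21 rotations (rotation i = S[i:]+S[:i]):
  rot[0] = bdbdabccccbcbcabaccb$
  rot[1] = dbdabccccbcbcabaccb$b
  rot[2] = bdabccccbcbcabaccb$bd
  rot[3] = dabccccbcbcabaccb$bdb
  rot[4] = abccccbcbcabaccb$bdbd
  rot[5] = bccccbcbcabaccb$bdbda
  rot[6] = ccccbcbcabaccb$bdbdab
  rot[7] = cccbcbcabaccb$bdbdabc
  rot[8] = ccbcbcabaccb$bdbdabcc
  rot[9] = cbcbcabaccb$bdbdabccc
  rot[10] = bcbcabaccb$bdbdabcccc
  rot[11] = cbcabaccb$bdbdabccccb
  rot[12] = bcabaccb$bdbdabccccbc
  rot[13] = cabaccb$bdbdabccccbcb
  rot[14] = abaccb$bdbdabccccbcbc
  rot[15] = baccb$bdbdabccccbcbca
  rot[16] = accb$bdbdabccccbcbcab
  rot[17] = ccb$bdbdabccccbcbcaba
  rot[18] = cb$bdbdabccccbcbcabac
  rot[19] = b$bdbdabccccbcbcabacc
  rot[20] = $bdbdabccccbcbcabaccb
Sorted (with $ < everything):
  sorted[0] = $bdbdabccccbcbcabaccb  (last char: 'b')
  sorted[1] = abaccb$bdbdabccccbcbc  (last char: 'c')
  sorted[2] = abccccbcbcabaccb$bdbd  (last char: 'd')
  sorted[3] = accb$bdbdabccccbcbcab  (last char: 'b')
  sorted[4] = b$bdbdabccccbcbcabacc  (last char: 'c')
  sorted[5] = baccb$bdbdabccccbcbca  (last char: 'a')
  sorted[6] = bcabaccb$bdbdabccccbc  (last char: 'c')
  sorted[7] = bcbcabaccb$bdbdabcccc  (last char: 'c')
  sorted[8] = bccccbcbcabaccb$bdbda  (last char: 'a')
  sorted[9] = bdabccccbcbcabaccb$bd  (last char: 'd')
  sorted[10] = bdbdabccccbcbcabaccb$  (last char: '$')
  sorted[11] = cabaccb$bdbdabccccbcb  (last char: 'b')
  sorted[12] = cb$bdbdabccccbcbcabac  (last char: 'c')
  sorted[13] = cbcabaccb$bdbdabccccb  (last char: 'b')
  sorted[14] = cbcbcabaccb$bdbdabccc  (last char: 'c')
  sorted[15] = ccb$bdbdabccccbcbcaba  (last char: 'a')
  sorted[16] = ccbcbcabaccb$bdbdabcc  (last char: 'c')
  sorted[17] = cccbcbcabaccb$bdbdabc  (last char: 'c')
  sorted[18] = ccccbcbcabaccb$bdbdab  (last char: 'b')
  sorted[19] = dabccccbcbcabaccb$bdb  (last char: 'b')
  sorted[20] = dbdabccccbcbcabaccb$b  (last char: 'b')
Last column: bcdbcaccad$bcbcaccbbb
Original string S is at sorted index 10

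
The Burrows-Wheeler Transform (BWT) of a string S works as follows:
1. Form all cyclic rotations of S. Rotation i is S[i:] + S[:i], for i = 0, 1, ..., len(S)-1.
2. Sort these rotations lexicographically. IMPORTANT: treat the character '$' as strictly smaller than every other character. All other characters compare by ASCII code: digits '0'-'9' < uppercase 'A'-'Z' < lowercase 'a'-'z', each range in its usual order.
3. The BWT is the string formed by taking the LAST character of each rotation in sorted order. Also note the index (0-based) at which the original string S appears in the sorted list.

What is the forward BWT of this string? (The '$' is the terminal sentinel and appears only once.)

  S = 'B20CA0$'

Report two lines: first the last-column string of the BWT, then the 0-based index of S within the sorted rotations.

Answer: 0A2BC$0
5

Derivation:
All 7 rotations (rotation i = S[i:]+S[:i]):
  rot[0] = B20CA0$
  rot[1] = 20CA0$B
  rot[2] = 0CA0$B2
  rot[3] = CA0$B20
  rot[4] = A0$B20C
  rot[5] = 0$B20CA
  rot[6] = $B20CA0
Sorted (with $ < everything):
  sorted[0] = $B20CA0  (last char: '0')
  sorted[1] = 0$B20CA  (last char: 'A')
  sorted[2] = 0CA0$B2  (last char: '2')
  sorted[3] = 20CA0$B  (last char: 'B')
  sorted[4] = A0$B20C  (last char: 'C')
  sorted[5] = B20CA0$  (last char: '$')
  sorted[6] = CA0$B20  (last char: '0')
Last column: 0A2BC$0
Original string S is at sorted index 5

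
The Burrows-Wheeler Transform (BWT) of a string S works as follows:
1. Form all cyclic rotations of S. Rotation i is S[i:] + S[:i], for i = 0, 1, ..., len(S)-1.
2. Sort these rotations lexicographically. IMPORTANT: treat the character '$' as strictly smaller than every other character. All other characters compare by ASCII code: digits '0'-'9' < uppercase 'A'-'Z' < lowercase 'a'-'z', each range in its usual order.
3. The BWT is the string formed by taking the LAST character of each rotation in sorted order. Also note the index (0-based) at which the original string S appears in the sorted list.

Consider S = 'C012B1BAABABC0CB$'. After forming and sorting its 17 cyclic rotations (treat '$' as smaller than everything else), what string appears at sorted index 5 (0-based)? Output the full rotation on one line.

Answer: 2B1BAABABC0CB$C01

Derivation:
All 17 rotations (rotation i = S[i:]+S[:i]):
  rot[0] = C012B1BAABABC0CB$
  rot[1] = 012B1BAABABC0CB$C
  rot[2] = 12B1BAABABC0CB$C0
  rot[3] = 2B1BAABABC0CB$C01
  rot[4] = B1BAABABC0CB$C012
  rot[5] = 1BAABABC0CB$C012B
  rot[6] = BAABABC0CB$C012B1
  rot[7] = AABABC0CB$C012B1B
  rot[8] = ABABC0CB$C012B1BA
  rot[9] = BABC0CB$C012B1BAA
  rot[10] = ABC0CB$C012B1BAAB
  rot[11] = BC0CB$C012B1BAABA
  rot[12] = C0CB$C012B1BAABAB
  rot[13] = 0CB$C012B1BAABABC
  rot[14] = CB$C012B1BAABABC0
  rot[15] = B$C012B1BAABABC0C
  rot[16] = $C012B1BAABABC0CB
Sorted (with $ < everything):
  sorted[0] = $C012B1BAABABC0CB
  sorted[1] = 012B1BAABABC0CB$C
  sorted[2] = 0CB$C012B1BAABABC
  sorted[3] = 12B1BAABABC0CB$C0
  sorted[4] = 1BAABABC0CB$C012B
  sorted[5] = 2B1BAABABC0CB$C01
  sorted[6] = AABABC0CB$C012B1B
  sorted[7] = ABABC0CB$C012B1BA
  sorted[8] = ABC0CB$C012B1BAAB
  sorted[9] = B$C012B1BAABABC0C
  sorted[10] = B1BAABABC0CB$C012
  sorted[11] = BAABABC0CB$C012B1
  sorted[12] = BABC0CB$C012B1BAA
  sorted[13] = BC0CB$C012B1BAABA
  sorted[14] = C012B1BAABABC0CB$
  sorted[15] = C0CB$C012B1BAABAB
  sorted[16] = CB$C012B1BAABABC0
sorted[5] = 2B1BAABABC0CB$C01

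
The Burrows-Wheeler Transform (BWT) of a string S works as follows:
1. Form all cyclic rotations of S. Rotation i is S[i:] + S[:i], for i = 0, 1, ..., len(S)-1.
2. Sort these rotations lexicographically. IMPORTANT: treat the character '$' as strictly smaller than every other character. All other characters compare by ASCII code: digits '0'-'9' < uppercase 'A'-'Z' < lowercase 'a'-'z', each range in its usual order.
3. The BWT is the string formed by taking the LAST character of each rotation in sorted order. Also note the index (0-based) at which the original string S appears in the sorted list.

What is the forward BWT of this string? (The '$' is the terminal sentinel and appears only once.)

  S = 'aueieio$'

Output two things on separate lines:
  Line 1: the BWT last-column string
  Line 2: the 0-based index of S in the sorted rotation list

All 8 rotations (rotation i = S[i:]+S[:i]):
  rot[0] = aueieio$
  rot[1] = ueieio$a
  rot[2] = eieio$au
  rot[3] = ieio$aue
  rot[4] = eio$auei
  rot[5] = io$aueie
  rot[6] = o$aueiei
  rot[7] = $aueieio
Sorted (with $ < everything):
  sorted[0] = $aueieio  (last char: 'o')
  sorted[1] = aueieio$  (last char: '$')
  sorted[2] = eieio$au  (last char: 'u')
  sorted[3] = eio$auei  (last char: 'i')
  sorted[4] = ieio$aue  (last char: 'e')
  sorted[5] = io$aueie  (last char: 'e')
  sorted[6] = o$aueiei  (last char: 'i')
  sorted[7] = ueieio$a  (last char: 'a')
Last column: o$uieeia
Original string S is at sorted index 1

Answer: o$uieeia
1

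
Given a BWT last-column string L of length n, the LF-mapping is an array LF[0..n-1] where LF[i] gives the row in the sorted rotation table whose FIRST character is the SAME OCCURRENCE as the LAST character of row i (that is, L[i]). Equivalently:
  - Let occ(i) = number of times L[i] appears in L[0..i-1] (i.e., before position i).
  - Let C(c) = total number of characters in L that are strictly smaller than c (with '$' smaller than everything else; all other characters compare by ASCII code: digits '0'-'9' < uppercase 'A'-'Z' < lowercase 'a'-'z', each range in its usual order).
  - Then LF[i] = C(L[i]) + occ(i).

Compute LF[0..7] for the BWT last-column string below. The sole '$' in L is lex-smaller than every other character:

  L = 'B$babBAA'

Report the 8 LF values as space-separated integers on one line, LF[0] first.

Answer: 3 0 6 5 7 4 1 2

Derivation:
Char counts: '$':1, 'A':2, 'B':2, 'a':1, 'b':2
C (first-col start): C('$')=0, C('A')=1, C('B')=3, C('a')=5, C('b')=6
L[0]='B': occ=0, LF[0]=C('B')+0=3+0=3
L[1]='$': occ=0, LF[1]=C('$')+0=0+0=0
L[2]='b': occ=0, LF[2]=C('b')+0=6+0=6
L[3]='a': occ=0, LF[3]=C('a')+0=5+0=5
L[4]='b': occ=1, LF[4]=C('b')+1=6+1=7
L[5]='B': occ=1, LF[5]=C('B')+1=3+1=4
L[6]='A': occ=0, LF[6]=C('A')+0=1+0=1
L[7]='A': occ=1, LF[7]=C('A')+1=1+1=2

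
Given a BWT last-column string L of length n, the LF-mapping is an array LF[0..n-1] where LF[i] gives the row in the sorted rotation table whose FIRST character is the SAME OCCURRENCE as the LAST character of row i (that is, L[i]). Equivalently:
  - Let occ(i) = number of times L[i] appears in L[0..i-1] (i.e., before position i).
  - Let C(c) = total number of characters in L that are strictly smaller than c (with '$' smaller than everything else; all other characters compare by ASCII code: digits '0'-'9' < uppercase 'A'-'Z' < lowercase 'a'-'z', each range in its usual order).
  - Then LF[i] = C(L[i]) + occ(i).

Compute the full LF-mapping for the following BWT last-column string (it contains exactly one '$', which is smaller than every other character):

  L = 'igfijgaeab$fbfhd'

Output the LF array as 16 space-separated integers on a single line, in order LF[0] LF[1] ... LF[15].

Char counts: '$':1, 'a':2, 'b':2, 'd':1, 'e':1, 'f':3, 'g':2, 'h':1, 'i':2, 'j':1
C (first-col start): C('$')=0, C('a')=1, C('b')=3, C('d')=5, C('e')=6, C('f')=7, C('g')=10, C('h')=12, C('i')=13, C('j')=15
L[0]='i': occ=0, LF[0]=C('i')+0=13+0=13
L[1]='g': occ=0, LF[1]=C('g')+0=10+0=10
L[2]='f': occ=0, LF[2]=C('f')+0=7+0=7
L[3]='i': occ=1, LF[3]=C('i')+1=13+1=14
L[4]='j': occ=0, LF[4]=C('j')+0=15+0=15
L[5]='g': occ=1, LF[5]=C('g')+1=10+1=11
L[6]='a': occ=0, LF[6]=C('a')+0=1+0=1
L[7]='e': occ=0, LF[7]=C('e')+0=6+0=6
L[8]='a': occ=1, LF[8]=C('a')+1=1+1=2
L[9]='b': occ=0, LF[9]=C('b')+0=3+0=3
L[10]='$': occ=0, LF[10]=C('$')+0=0+0=0
L[11]='f': occ=1, LF[11]=C('f')+1=7+1=8
L[12]='b': occ=1, LF[12]=C('b')+1=3+1=4
L[13]='f': occ=2, LF[13]=C('f')+2=7+2=9
L[14]='h': occ=0, LF[14]=C('h')+0=12+0=12
L[15]='d': occ=0, LF[15]=C('d')+0=5+0=5

Answer: 13 10 7 14 15 11 1 6 2 3 0 8 4 9 12 5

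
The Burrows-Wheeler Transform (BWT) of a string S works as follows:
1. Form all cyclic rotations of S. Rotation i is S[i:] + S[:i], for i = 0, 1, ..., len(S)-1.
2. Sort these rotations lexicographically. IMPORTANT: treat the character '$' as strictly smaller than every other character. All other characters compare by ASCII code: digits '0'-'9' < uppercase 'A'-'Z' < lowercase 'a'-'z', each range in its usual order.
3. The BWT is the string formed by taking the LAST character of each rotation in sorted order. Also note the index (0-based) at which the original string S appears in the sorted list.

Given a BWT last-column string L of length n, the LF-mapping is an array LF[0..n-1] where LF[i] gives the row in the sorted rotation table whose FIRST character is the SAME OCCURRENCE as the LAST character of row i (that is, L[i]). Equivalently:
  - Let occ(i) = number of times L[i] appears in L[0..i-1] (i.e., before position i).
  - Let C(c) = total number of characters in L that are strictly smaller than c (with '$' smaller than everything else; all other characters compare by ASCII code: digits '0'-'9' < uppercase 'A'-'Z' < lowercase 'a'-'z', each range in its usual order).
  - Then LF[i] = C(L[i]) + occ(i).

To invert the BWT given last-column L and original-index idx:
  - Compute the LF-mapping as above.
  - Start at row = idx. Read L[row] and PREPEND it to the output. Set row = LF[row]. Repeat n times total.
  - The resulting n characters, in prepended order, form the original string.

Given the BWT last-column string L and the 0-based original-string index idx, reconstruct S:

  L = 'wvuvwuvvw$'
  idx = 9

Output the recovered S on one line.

Answer: wwvvuuvvw$

Derivation:
LF mapping: 7 3 1 4 8 2 5 6 9 0
Walk LF starting at row 9, prepending L[row]:
  step 1: row=9, L[9]='$', prepend. Next row=LF[9]=0
  step 2: row=0, L[0]='w', prepend. Next row=LF[0]=7
  step 3: row=7, L[7]='v', prepend. Next row=LF[7]=6
  step 4: row=6, L[6]='v', prepend. Next row=LF[6]=5
  step 5: row=5, L[5]='u', prepend. Next row=LF[5]=2
  step 6: row=2, L[2]='u', prepend. Next row=LF[2]=1
  step 7: row=1, L[1]='v', prepend. Next row=LF[1]=3
  step 8: row=3, L[3]='v', prepend. Next row=LF[3]=4
  step 9: row=4, L[4]='w', prepend. Next row=LF[4]=8
  step 10: row=8, L[8]='w', prepend. Next row=LF[8]=9
Reversed output: wwvvuuvvw$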